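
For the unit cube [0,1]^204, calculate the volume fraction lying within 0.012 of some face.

The inner cube has side 1-2·0.012 = 0.976 and volume (0.976)^204 ≈ 0.007043, so the shell holds 0.992957 of the volume.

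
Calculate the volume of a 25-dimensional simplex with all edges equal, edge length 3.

Volume = 3^25 · √(26/2^25) / 25! ≈ 4.80836e-17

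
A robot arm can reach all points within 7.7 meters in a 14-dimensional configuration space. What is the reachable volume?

Volume = π^{14/2}·(7.7)^14/Γ(8) ≈ 1.54344e+12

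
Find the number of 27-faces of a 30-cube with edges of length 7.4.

Choose 27 of 30 axes to span the face (C(30,27) = 4060 ways), then fix each of the remaining 3 coordinates at one of its two extreme values (2^3 = 8 ways): 4060·8 = 32480.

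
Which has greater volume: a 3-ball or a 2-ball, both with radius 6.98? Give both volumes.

V_3(6.98) ≈ 1424.48. V_2(6.98) ≈ 153.06. The 3-ball is larger.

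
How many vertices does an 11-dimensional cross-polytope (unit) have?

Number of vertices = 2n = 22.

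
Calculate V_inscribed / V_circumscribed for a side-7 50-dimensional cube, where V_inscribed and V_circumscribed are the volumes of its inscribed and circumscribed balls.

V_in/V_out = n^(-n/2) = 50^(-50/2) ≈ 3.35544e-43.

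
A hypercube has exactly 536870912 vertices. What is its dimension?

The n-cube has 2^n vertices, and 536870912 = 2^29, so n = 29.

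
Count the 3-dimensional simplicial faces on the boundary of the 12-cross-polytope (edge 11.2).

Number of 3-faces = 2^(3+1) · C(12,3+1) = 16 · 495 = 7920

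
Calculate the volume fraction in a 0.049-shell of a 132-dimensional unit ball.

1 - (1-0.049)^132 ≈ 0.998682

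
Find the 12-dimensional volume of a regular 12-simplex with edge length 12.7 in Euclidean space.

V = (12.7^12 / 12!) · √((12+1) / 2^12) ≈ 2070.62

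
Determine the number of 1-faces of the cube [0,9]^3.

An n-cube has C(n,k)·2^(n-k) k-faces. Here C(3,1)·2^2 = 3·4 = 12.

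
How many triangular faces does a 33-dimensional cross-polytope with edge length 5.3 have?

Number of 2-faces = 2^(2+1) · C(33,2+1) = 8 · 5456 = 43648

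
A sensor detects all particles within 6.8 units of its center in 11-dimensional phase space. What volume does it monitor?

Volume = π^{11/2}·(6.8)^11/Γ(13/2) ≈ 2.70834e+09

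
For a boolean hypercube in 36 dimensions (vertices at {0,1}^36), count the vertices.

The 36-cube has 2^36 = 68719476736 vertices.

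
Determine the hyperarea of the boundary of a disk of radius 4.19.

The surface area of an n-ball is 2π^(n/2) r^(n-1) / Γ(n/2). For n=2, r=4.19: 2πr = 2π·4.19 ≈ 26.3265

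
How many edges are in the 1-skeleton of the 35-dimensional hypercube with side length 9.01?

The 35-cube has n·2^(n-1) = 35·2^34 = 35·17179869184 = 601295421440 edges.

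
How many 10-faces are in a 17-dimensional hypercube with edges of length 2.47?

An n-cube has C(n,k)·2^(n-k) k-faces. Here C(17,10)·2^7 = 19448·128 = 2489344.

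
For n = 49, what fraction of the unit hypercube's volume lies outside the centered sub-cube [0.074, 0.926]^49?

Shell fraction = 1 - (1-0.148)^49 ≈ 0.99961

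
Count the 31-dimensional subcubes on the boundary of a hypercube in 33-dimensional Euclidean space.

An n-cube has C(n,k)·2^(n-k) k-faces. Here C(33,31)·2^2 = 528·4 = 2112.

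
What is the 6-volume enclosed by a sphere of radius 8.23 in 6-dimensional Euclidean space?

The n-ball volume is π^(n/2)·r^n/Γ(n/2+1). With n=6, r=8.23: V ≈ 1.60582e+06.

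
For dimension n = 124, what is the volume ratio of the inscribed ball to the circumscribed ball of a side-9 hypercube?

V_in / V_out = (r_in/r_out)^124 = (1/√124)^124 = 124^(-124/2) ≈ 1.61382e-130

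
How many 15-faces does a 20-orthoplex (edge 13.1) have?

Number of 15-faces = 2^(15+1) · C(20,15+1) = 65536 · 4845 = 317521920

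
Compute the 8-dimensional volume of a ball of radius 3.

The n-ball volume is π^(n/2)·r^n/Γ(n/2+1). With n=8, r=3: V = 2187·π^4/8 ≈ 26629.2.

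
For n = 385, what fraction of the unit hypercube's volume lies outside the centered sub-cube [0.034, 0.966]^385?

1 - (1 - 2·0.034)^385 = 1 - 0.932^385 ≈ 1 - 1.679e-12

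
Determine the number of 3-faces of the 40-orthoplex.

f_3(40-orthoplex) = 2^4 · (40 choose 4) = 1462240.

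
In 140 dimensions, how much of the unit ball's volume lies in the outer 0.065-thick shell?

1 - (1-0.065)^140 ≈ 0.999918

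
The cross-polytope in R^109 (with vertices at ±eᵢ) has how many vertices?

An n-cross-polytope has 2n vertices; here n = 109, giving 218.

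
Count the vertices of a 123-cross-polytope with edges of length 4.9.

The 123-dimensional cross-polytope has 2n = 2·123 = 246 vertices.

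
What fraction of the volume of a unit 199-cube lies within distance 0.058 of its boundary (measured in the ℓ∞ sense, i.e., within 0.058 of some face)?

1 - (1 - 2·0.058)^199 = 1 - 0.884^199 ≈ 1 - 2.208e-11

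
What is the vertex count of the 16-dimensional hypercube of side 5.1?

Each vertex is a binary string of length 16, so there are 2^16 = 65536.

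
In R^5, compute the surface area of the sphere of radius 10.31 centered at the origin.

S_5(10.31) = 2·π^(5/2)·(10.31)^4 / Γ(5/2) ≈ 297374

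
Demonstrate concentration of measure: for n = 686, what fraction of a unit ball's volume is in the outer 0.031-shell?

1 - (1-0.031)^686 ≈ 1 - 4.151e-10 ≈ (100 - 4.15e-08)%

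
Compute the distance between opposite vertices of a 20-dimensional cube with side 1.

||(1,1,...,1)|| = √(20)·1 ≈ 4.47214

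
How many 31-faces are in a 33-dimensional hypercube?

Choose 31 of 33 axes to span the face (C(33,31) = 528 ways), then fix each of the remaining 2 coordinates at one of its two extreme values (2^2 = 4 ways): 528·4 = 2112.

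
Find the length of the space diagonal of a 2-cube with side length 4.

d = √(4² + 4² + ... + 4²) [2 terms] = √(2·4²) = 4√2 ≈ 5.65685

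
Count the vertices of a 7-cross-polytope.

An n-cross-polytope has 2n vertices; here n = 7, giving 14.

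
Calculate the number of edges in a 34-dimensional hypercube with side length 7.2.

An n-cube has n·2^(n-1) edges. With n = 34: 34·8589934592 = 292057776128.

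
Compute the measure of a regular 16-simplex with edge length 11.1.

For a regular n-simplex with edge a, V = (a^n / n!)·√((n+1)/2^n). With a=11.1, n=16: V ≈ 40.882.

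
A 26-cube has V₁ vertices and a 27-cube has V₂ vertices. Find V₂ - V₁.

V₁ = 2^26 = 67108864. V₂ = 2^27 = 134217728. V₂ - V₁ = 67108864.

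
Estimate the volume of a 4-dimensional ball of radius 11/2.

V_4(11/2) = π^(4/2) · (11/2)^4 / Γ(4/2 + 1) = 14641·π^2/32 ≈ 4515.65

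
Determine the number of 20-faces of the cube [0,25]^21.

Choose 20 of 21 axes to span the face (C(21,20) = 21 ways), then fix each of the remaining 1 coordinate at one of its two extreme values (2^1 = 2 ways): 21·2 = 42.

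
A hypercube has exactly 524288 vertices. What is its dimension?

The n-cube has 2^n vertices, and 524288 = 2^19, so n = 19.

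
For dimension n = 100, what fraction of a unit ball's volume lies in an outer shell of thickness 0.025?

1 - (1-0.025)^100 ≈ 0.920483 ≈ 92.05%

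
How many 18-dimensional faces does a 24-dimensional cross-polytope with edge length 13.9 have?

An n-cross-polytope has 2^(k+1)·C(n,k+1) k-faces. Here 2^19·C(24,19) = 524288·42504 = 22284337152.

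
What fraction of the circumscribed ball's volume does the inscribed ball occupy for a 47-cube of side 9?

The radii are 9/2 and 9√47/2, so the volume ratio is (1/√47)^47 = 47^{-47/2} ≈ 5.07809e-40.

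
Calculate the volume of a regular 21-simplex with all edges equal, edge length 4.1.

Volume = 4.1^21 · √(22/2^21) / 21! ≈ 4.68288e-10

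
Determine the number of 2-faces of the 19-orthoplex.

Number of 2-faces = 2^(2+1) · C(19,2+1) = 8 · 969 = 7752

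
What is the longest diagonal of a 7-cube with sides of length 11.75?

d = √(11.75² + 11.75² + ... + 11.75²) [7 terms] = √(7·11.75²) = 11.75√7 ≈ 31.0876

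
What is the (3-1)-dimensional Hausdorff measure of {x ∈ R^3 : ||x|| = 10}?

The surface area of an n-ball is 2π^(n/2) r^(n-1) / Γ(n/2). For n=3, r=10: 4πr² = 4π·(10)² ≈ 1256.64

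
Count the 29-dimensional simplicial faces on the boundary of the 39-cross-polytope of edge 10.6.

f_29(39-orthoplex) = 2^30 · (39 choose 30) = 227542140366880768.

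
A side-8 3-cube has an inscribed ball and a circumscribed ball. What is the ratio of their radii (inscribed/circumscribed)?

For an n-cube of any side s, the inradius is s/2 and the circumradius is s√n/2, so the ratio is 1/√3 ≈ 0.57735.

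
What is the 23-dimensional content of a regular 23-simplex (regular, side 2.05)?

V = (2.05^23 / 23!) · √((23+1) / 2^23) ≈ 9.68512e-19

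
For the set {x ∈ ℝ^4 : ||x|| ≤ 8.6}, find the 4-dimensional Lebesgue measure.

Volume = π^{4/2}·(8.6)^4/Γ(3) ≈ 26993.8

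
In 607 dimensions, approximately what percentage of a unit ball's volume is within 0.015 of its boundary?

1 - (1-0.015)^607 ≈ 0.999896 ≈ 99.9896%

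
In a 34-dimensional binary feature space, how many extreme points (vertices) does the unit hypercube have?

Number of vertices = 2^34 = 17179869184.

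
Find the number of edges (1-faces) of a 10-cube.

f_1(10-cube) = (10 choose 1) · 2^9 = 5120.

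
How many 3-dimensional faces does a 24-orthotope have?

An n-cube has C(n,k)·2^(n-k) k-faces. Here C(24,3)·2^21 = 2024·2097152 = 4244635648.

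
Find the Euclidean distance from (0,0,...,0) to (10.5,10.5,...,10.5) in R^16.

The space diagonal of an n-cube of side s is s√n. Here 10.5·√16 = 42.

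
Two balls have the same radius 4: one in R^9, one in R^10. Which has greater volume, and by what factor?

V_9(4) ≈ 864684, V_10(4) ≈ 2.67404e+06. The 10-ball is larger by a factor of 3.093.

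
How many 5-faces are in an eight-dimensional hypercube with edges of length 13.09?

An n-cube has C(n,k)·2^(n-k) k-faces. Here C(8,5)·2^3 = 56·8 = 448.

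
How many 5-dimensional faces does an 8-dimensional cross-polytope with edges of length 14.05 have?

Number of 5-faces = 2^(5+1) · C(8,5+1) = 64 · 28 = 1792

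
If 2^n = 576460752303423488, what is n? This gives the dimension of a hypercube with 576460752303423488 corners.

n = log_2(576460752303423488) = 59.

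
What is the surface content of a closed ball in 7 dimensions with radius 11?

|∂B_7(11)| = 28344976·π^3/15 ≈ 5.85915e+07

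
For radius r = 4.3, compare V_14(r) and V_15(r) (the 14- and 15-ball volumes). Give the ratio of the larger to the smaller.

V_14(4.3) ≈ 4.42769e+08, V_15(4.3) ≈ 1.21187e+09. The 15-ball is larger by a factor of 2.737.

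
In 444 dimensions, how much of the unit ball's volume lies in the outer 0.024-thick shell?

Shell fraction = 1 - (1-0.024)^444 ≈ 0.999979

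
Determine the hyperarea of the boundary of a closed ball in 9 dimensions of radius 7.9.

S = n·V_n(r)/r = 9·V_9(7.9)/7.9 (volume-to-surface relation), giving 4.50378e+08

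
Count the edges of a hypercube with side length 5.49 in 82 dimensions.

An n-cube has n·2^(n-1) edges. With n = 82: 82·2417851639229258349412352 = 198263834416799184651812864.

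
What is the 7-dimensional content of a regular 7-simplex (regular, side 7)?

Volume = 7^7 · √(8/2^7) / 7! ≈ 40.8503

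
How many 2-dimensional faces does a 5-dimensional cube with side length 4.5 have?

An n-cube has C(n,k)·2^(n-k) k-faces. Here C(5,2)·2^3 = 10·8 = 80.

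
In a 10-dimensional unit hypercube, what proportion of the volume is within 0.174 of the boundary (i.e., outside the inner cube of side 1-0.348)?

1 - (1 - 2·0.174)^10 = 1 - 0.652^10 ≈ 0.986117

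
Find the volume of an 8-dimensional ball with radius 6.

V_8(6) = π^(8/2) · (6)^8 / Γ(8/2 + 1) = 69984·π^4 ≈ 6.81708e+06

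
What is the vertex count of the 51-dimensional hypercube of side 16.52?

An n-cube has 2^n vertices; for n = 51 that is 2^51 = 2251799813685248.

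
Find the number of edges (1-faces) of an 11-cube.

An n-cube has C(n,k)·2^(n-k) k-faces. Here C(11,1)·2^10 = 11·1024 = 11264.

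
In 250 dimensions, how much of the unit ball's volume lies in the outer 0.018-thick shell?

1 - (1-0.018)^250 ≈ 0.989337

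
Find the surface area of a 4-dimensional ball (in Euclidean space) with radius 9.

S_4(9) = 2·π^(4/2)·(9)^3 / Γ(4/2) = 1458·π^2 ≈ 14389.9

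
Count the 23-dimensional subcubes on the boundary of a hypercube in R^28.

An n-cube has C(n,k)·2^(n-k) k-faces. Here C(28,23)·2^5 = 98280·32 = 3144960.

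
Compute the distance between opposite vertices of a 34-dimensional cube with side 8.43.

The space diagonal of an n-cube of side s is s√n. Here 8.43·√34 ≈ 49.1549.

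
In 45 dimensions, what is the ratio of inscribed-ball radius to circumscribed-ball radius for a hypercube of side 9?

For an n-cube of any side s, the inradius is s/2 and the circumradius is s√n/2, so the ratio is 1/√45 ≈ 0.149071.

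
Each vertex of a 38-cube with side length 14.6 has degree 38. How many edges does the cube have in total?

Number of 1-faces = C(38,1)·2^(38-1) = 38·137438953472 = 5222680231936.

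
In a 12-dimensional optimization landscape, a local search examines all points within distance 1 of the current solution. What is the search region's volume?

The n-ball volume is π^(n/2)·r^n/Γ(n/2+1). With n=12, r=1: V = π^6/720 ≈ 1.33526.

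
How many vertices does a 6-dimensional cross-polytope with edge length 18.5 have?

The 6-dimensional cross-polytope has 2n = 2·6 = 12 vertices.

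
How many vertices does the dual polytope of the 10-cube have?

The vertices are ±e_1, ..., ±e_10, so there are 2·10 = 20.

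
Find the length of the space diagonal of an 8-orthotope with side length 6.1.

The space diagonal of an n-cube of side s is s√n. Here 6.1·√8 ≈ 17.2534.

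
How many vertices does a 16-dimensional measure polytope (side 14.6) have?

Each vertex is a binary string of length 16, so there are 2^16 = 65536.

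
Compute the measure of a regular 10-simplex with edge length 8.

For a regular n-simplex with edge a, V = (a^n / n!)·√((n+1)/2^n). With a=8, n=10: V ≈ 30.6678.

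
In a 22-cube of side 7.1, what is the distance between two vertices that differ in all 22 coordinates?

Diagonal = √22 · 7.1 ≈ 33.302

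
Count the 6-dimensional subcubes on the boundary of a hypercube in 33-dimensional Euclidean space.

Number of 6-faces = C(33,6) · 2^(33-6) = 1107568 · 134217728 = 148655260565504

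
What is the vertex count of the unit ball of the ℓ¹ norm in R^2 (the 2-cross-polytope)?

The 2-dimensional cross-polytope has 2n = 2·2 = 4 vertices.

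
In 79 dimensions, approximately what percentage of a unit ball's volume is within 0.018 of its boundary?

1 - (1-0.018)^79 ≈ 0.761874 ≈ 76.19%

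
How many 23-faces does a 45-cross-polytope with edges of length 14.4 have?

f_23(45-orthoplex) = 2^24 · (45 choose 24) = 63311437629908582400.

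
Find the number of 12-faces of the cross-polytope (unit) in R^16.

An n-cross-polytope has 2^(k+1)·C(n,k+1) k-faces. Here 2^13·C(16,13) = 8192·560 = 4587520.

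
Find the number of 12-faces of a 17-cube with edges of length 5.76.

f_12(17-cube) = (17 choose 12) · 2^5 = 198016.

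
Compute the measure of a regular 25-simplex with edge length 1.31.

For a regular n-simplex with edge a, V = (a^n / n!)·√((n+1)/2^n). With a=1.31, n=25: V ≈ 4.85007e-26.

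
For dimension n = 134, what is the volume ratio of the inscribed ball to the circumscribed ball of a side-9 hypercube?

V_in / V_out = (r_in/r_out)^134 = (1/√134)^134 = 134^(-134/2) ≈ 3.04774e-143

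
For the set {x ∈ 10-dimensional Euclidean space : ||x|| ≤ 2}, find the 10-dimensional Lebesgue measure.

The n-ball volume is π^(n/2)·r^n/Γ(n/2+1). With n=10, r=2: V = 128·π^5/15 ≈ 2611.37.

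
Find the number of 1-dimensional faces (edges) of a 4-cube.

The 4-cube has n·2^(n-1) = 4·2^3 = 4·8 = 32 edges.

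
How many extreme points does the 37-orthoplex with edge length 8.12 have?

An n-cross-polytope has 2n vertices; here n = 37, giving 74.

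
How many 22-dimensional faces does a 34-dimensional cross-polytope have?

Each 22-face is the convex hull of 23 vertices, one chosen as ±e_i from each of 23 distinct axes: 2^23·C(34,23) = 2399961958318080.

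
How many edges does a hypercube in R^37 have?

An n-cube has n·2^(n-1) edges. With n = 37: 37·68719476736 = 2542620639232.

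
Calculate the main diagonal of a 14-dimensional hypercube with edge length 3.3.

Diagonal = √14 · 3.3 ≈ 12.3475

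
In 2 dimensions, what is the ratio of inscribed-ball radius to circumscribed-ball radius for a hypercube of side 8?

r_in / r_out = (8/2) / (8√2/2) = 1/√2 ≈ 0.707107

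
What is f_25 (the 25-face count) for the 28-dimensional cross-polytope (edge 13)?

f_25(28-orthoplex) = 2^26 · (28 choose 26) = 25367150592.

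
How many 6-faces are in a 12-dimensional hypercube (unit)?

Choose 6 of 12 axes to span the face (C(12,6) = 924 ways), then fix each of the remaining 6 coordinates at one of its two extreme values (2^6 = 64 ways): 924·64 = 59136.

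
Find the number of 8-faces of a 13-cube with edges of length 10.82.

f_8(13-cube) = (13 choose 8) · 2^5 = 41184.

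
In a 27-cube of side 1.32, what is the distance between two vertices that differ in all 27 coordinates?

The space diagonal of an n-cube of side s is s√n. Here 1.32·√27 ≈ 6.85892.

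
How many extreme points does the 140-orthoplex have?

The vertices are ±e_1, ..., ±e_140, so there are 2·140 = 280.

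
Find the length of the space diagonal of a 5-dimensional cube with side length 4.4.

Diagonal = √5 · 4.4 ≈ 9.8387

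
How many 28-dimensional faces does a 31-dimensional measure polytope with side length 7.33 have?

f_28(31-cube) = (31 choose 28) · 2^3 = 35960.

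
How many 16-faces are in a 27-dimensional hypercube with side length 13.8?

f_16(27-cube) = (27 choose 16) · 2^11 = 26701608960.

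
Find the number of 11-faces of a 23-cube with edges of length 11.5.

Number of 11-faces = C(23,11) · 2^(23-11) = 1352078 · 4096 = 5538111488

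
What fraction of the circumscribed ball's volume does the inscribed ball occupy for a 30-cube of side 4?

V_in/V_out = n^(-n/2) = 30^(-30/2) ≈ 6.96917e-23.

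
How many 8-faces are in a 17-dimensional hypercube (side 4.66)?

f_8(17-cube) = (17 choose 8) · 2^9 = 12446720.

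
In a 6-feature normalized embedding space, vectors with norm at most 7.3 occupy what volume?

The n-ball volume is π^(n/2)·r^n/Γ(n/2+1). With n=6, r=7.3: V ≈ 782052.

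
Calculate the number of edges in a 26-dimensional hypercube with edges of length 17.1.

The 26-cube has n·2^(n-1) = 26·2^25 = 26·33554432 = 872415232 edges.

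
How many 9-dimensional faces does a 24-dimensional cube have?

Choose 9 of 24 axes to span the face (C(24,9) = 1307504 ways), then fix each of the remaining 15 coordinates at one of its two extreme values (2^15 = 32768 ways): 1307504·32768 = 42844291072.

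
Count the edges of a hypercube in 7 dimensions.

Each of the 2^7 = 128 vertices has degree 7; total edges = 7·2^7/2 = 448.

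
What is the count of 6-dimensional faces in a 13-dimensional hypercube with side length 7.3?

Choose 6 of 13 axes to span the face (C(13,6) = 1716 ways), then fix each of the remaining 7 coordinates at one of its two extreme values (2^7 = 128 ways): 1716·128 = 219648.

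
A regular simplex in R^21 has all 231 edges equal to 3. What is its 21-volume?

For a regular n-simplex with edge a, V = (a^n / n!)·√((n+1)/2^n). With a=3, n=21: V ≈ 6.6313e-13.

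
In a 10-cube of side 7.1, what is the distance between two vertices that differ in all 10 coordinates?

||(7.1,7.1,...,7.1)|| = √(10)·7.1 ≈ 22.4522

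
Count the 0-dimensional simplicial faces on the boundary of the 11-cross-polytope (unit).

Each 0-face is the convex hull of 1 vertex, one chosen as ±e_i from each of 1 distinct axis: 2^1·C(11,1) = 22.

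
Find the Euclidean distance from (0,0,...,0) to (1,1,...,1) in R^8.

d = √(1² + 1² + ... + 1²) [8 terms] = √(8·1²) = 1√8 ≈ 2.82843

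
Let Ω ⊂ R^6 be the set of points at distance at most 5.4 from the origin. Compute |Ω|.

The n-ball volume is π^(n/2)·r^n/Γ(n/2+1). With n=6, r=5.4: V ≈ 128133.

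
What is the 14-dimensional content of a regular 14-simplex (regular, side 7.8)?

For a regular n-simplex with edge a, V = (a^n / n!)·√((n+1)/2^n). With a=7.8, n=14: V ≈ 1.07091.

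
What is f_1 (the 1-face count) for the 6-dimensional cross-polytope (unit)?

f_1(6-orthoplex) = 2^2 · (6 choose 2) = 60.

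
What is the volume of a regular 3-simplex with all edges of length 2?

Volume = (√2/12) · 2³ = 0.942809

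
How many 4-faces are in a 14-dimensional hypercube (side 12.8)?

f_4(14-cube) = (14 choose 4) · 2^10 = 1025024.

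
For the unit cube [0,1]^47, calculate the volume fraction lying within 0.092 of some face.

The inner cube has side 1-2·0.092 = 0.816 and volume (0.816)^47 ≈ 7.07e-05, so the shell holds 0.999929 of the volume.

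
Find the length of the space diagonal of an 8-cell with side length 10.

||(10,10,...,10)|| = √(4)·10 = 20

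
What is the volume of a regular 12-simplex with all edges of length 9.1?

Volume = 9.1^12 · √(13/2^12) / 12! ≈ 37.9273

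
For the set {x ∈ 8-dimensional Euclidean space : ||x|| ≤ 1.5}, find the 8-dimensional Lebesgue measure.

The n-ball volume is π^(n/2)·r^n/Γ(n/2+1). With n=8, r=1.5: V = 2187·π^4/2048 ≈ 104.02.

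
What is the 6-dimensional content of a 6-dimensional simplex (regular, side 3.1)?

For a regular n-simplex with edge a, V = (a^n / n!)·√((n+1)/2^n). With a=3.1, n=6: V ≈ 0.407659.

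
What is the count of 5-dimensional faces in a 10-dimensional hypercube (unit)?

Number of 5-faces = C(10,5) · 2^(10-5) = 252 · 32 = 8064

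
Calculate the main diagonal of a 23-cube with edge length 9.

||(9,9,...,9)|| = √(23)·9 ≈ 43.1625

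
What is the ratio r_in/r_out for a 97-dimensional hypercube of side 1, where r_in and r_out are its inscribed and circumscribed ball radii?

r_in / r_out = (1/2) / (1√97/2) = 1/√97 ≈ 0.101535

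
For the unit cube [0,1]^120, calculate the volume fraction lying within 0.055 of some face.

1 - (1 - 2·0.055)^120 = 1 - 0.89^120 ≈ 0.9999991551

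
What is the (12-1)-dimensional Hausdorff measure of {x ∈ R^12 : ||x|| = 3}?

|∂B_12(3)| = 59049·π^6/20 ≈ 2.83845e+06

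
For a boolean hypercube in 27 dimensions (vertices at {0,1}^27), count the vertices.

Each vertex is a binary string of length 27, so there are 2^27 = 134217728.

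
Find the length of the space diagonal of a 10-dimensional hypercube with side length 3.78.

Diagonal = √10 · 3.78 ≈ 11.9534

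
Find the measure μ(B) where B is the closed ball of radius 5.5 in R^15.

The n-ball volume is π^(n/2)·r^n/Γ(n/2+1). With n=15, r=5.5: V = 379749833583241·π^7/23587200 ≈ 4.86262e+10.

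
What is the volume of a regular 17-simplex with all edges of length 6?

For a regular n-simplex with edge a, V = (a^n / n!)·√((n+1)/2^n). With a=6, n=17: V ≈ 0.000557679.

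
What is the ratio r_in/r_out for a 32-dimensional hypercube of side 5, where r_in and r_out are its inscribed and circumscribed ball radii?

Ratio = (s/2)/(s√32/2) = 32^(-1/2) ≈ 0.176777.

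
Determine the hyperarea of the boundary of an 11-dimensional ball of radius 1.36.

|∂B_11(1.36)| ≈ 448.628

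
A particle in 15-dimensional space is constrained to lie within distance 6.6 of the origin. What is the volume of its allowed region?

Volume = π^{15/2}·(6.6)^15/Γ(17/2) ≈ 7.49185e+11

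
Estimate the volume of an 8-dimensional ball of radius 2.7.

The n-ball volume is π^(n/2)·r^n/Γ(n/2+1). With n=8, r=2.7: V ≈ 11463.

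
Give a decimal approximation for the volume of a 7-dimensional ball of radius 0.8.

Volume = π^{7/2}·(0.8)^7/Γ(9/2) ≈ 0.990855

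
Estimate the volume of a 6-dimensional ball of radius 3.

V_6(3) = π^(6/2) · (3)^6 / Γ(6/2 + 1) = 243·π^3/2 ≈ 3767.26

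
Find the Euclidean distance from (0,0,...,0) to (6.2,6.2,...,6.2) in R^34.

d = √(6.2² + 6.2² + ... + 6.2²) [34 terms] = √(34·6.2²) = 6.2√34 ≈ 36.1519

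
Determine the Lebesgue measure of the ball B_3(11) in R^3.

V = 5324·π/3 ≈ 5575.28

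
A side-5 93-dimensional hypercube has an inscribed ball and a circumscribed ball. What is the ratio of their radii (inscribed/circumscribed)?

r_in / r_out = (5/2) / (5√93/2) = 1/√93 ≈ 0.103695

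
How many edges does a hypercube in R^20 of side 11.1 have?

Each of the 2^20 = 1048576 vertices has degree 20; total edges = 20·2^20/2 = 10485760.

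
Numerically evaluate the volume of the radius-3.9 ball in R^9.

V_9(3.9) = π^(9/2) · (3.9)^9 / Γ(9/2 + 1) ≈ 688492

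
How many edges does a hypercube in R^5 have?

Each of the 2^5 = 32 vertices has degree 5; total edges = 5·2^5/2 = 80.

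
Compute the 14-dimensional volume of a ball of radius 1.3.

Volume = π^{14/2}·(1.3)^14/Γ(8) ≈ 23.5953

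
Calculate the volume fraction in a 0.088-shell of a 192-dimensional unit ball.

1 - (1-0.088)^192 ≈ 0.9999999792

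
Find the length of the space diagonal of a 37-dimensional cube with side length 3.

Diagonal = √37 · 3 ≈ 18.2483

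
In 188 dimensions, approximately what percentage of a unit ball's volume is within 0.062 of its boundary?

1 - (1-0.062)^188 ≈ 0.999994 ≈ 99.999406%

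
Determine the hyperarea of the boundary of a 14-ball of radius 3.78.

The surface area of an n-ball is 2π^(n/2) r^(n-1) / Γ(n/2). For n=14, r=3.78: 2.69861e+08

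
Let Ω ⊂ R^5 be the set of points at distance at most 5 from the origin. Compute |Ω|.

Volume = π^{5/2}·(5)^5/Γ(7/2) = 5000·π^2/3 ≈ 16449.3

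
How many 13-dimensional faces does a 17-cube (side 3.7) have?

An n-cube has C(n,k)·2^(n-k) k-faces. Here C(17,13)·2^4 = 2380·16 = 38080.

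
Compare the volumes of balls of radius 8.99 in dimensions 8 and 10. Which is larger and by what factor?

V_8(8.99) ≈ 1.73167e+08, V_10(8.99) ≈ 8.79357e+09. The 10-ball is larger by a factor of 50.78.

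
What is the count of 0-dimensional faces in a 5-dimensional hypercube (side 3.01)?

Choose 0 of 5 axes to span the face (C(5,0) = 1 way), then fix each of the remaining 5 coordinates at one of its two extreme values (2^5 = 32 ways): 1·32 = 32.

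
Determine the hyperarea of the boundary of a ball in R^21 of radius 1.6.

S = n·V_n(r)/r = 21·V_21(1.6)/1.6 (volume-to-surface relation), giving 3541.33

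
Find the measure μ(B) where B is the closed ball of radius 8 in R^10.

The n-ball volume is π^(n/2)·r^n/Γ(n/2+1). With n=10, r=8: V = 134217728·π^5/15 ≈ 2.73822e+09.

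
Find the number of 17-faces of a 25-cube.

f_17(25-cube) = (25 choose 17) · 2^8 = 276883200.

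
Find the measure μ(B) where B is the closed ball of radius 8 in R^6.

V = 131072·π^3/3 ≈ 1.35468e+06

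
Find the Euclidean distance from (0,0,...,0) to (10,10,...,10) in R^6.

Diagonal = √6 · 10 ≈ 24.4949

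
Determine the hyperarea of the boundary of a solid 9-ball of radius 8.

S = n·V_n(r)/r = 9·V_9(8)/8 (volume-to-surface relation), giving 536870912·π^4/105 ≈ 4.98058e+08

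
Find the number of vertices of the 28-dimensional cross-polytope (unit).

The vertices are ±e_1, ..., ±e_28, so there are 2·28 = 56.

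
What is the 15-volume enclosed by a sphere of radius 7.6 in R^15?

Volume = π^{15/2}·(7.6)^15/Γ(17/2) ≈ 6.21776e+12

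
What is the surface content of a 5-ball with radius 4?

S_5(4) = 2·π^(5/2)·(4)^4 / Γ(5/2) = 2048·π^2/3 ≈ 6737.65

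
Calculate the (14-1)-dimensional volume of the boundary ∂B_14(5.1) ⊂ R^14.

|∂B_14(5.1)| ≈ 1.32483e+10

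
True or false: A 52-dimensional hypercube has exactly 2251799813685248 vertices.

False. The 52-cube has 2^52 = 4503599627370496 vertices.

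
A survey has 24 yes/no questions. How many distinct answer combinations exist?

An n-cube has 2^n vertices; for n = 24 that is 2^24 = 16777216.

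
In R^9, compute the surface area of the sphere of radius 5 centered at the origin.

S = n·V_n(r)/r = 9·V_9(5)/5 (volume-to-surface relation), giving 2500000·π^4/21 ≈ 1.15963e+07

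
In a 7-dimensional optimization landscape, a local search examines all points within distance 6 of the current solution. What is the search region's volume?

V_7(6) = π^(7/2) · (6)^7 / Γ(7/2 + 1) = 1492992·π^3/35 ≈ 1.32263e+06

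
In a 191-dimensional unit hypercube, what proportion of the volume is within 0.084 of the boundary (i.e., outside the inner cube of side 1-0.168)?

Shell fraction = 1 - (1-0.168)^191 ≈ 1 - 5.541e-16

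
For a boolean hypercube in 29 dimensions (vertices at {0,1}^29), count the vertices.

An n-cube has 2^n vertices; for n = 29 that is 2^29 = 536870912.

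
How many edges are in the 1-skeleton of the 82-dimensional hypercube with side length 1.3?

The 82-cube has n·2^(n-1) = 82·2^81 = 82·2417851639229258349412352 = 198263834416799184651812864 edges.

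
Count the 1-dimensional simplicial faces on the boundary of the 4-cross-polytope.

Number of 1-faces = 2^(1+1) · C(4,1+1) = 4 · 6 = 24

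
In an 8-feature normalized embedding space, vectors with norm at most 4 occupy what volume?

Volume = π^{8/2}·(4)^8/Γ(5) = 8192·π^4/3 ≈ 265992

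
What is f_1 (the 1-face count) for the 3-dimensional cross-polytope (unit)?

Number of 1-faces = 2^(1+1) · C(3,1+1) = 4 · 3 = 12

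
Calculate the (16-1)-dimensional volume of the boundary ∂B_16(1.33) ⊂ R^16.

|∂B_16(1.33)| ≈ 271.377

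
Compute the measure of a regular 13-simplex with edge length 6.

For a regular n-simplex with edge a, V = (a^n / n!)·√((n+1)/2^n). With a=6, n=13: V ≈ 0.0867072.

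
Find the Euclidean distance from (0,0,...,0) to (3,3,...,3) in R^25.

||(3,3,...,3)|| = √(25)·3 = 15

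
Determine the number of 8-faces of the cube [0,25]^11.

Choose 8 of 11 axes to span the face (C(11,8) = 165 ways), then fix each of the remaining 3 coordinates at one of its two extreme values (2^3 = 8 ways): 165·8 = 1320.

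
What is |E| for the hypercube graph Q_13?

Each of the 2^13 = 8192 vertices has degree 13; total edges = 13·2^13/2 = 53248.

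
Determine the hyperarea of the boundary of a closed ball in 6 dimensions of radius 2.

S = n·V_n(r)/r = 6·V_6(2)/2 (volume-to-surface relation), giving 32·π^3 ≈ 992.201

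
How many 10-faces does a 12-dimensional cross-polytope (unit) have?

Number of 10-faces = 2^(10+1) · C(12,10+1) = 2048 · 12 = 24576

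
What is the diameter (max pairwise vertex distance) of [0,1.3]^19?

d = √(1.3² + 1.3² + ... + 1.3²) [19 terms] = √(19·1.3²) = 1.3√19 ≈ 5.66657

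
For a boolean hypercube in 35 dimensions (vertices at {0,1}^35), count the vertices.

The 35-cube has 2^35 = 34359738368 vertices.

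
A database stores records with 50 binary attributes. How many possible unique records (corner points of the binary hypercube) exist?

An n-cube has 2^n vertices; for n = 50 that is 2^50 = 1125899906842624.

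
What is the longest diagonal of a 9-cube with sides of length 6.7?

||(6.7,6.7,...,6.7)|| = √(9)·6.7 = 20.1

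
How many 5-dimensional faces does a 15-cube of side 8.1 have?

An n-cube has C(n,k)·2^(n-k) k-faces. Here C(15,5)·2^10 = 3003·1024 = 3075072.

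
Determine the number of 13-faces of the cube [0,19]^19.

Number of 13-faces = C(19,13) · 2^(19-13) = 27132 · 64 = 1736448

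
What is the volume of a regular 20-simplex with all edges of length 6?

Volume = 6^20 · √(21/2^20) / 20! ≈ 6.72528e-06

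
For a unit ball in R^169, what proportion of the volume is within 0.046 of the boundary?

Shell fraction = 1 - (1-0.046)^169 ≈ 0.99965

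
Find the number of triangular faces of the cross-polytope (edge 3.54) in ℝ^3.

An n-cross-polytope has 2^(k+1)·C(n,k+1) k-faces. Here 2^3·C(3,3) = 8·1 = 8.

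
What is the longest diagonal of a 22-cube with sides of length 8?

||(8,8,...,8)|| = √(22)·8 ≈ 37.5233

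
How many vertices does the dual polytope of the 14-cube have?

The 14-dimensional cross-polytope has 2n = 2·14 = 28 vertices.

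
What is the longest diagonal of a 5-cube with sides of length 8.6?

d = √(8.6² + 8.6² + ... + 8.6²) [5 terms] = √(5·8.6²) = 8.6√5 ≈ 19.2302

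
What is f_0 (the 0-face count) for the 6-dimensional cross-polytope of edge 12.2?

Each 0-face is the convex hull of 1 vertex, one chosen as ±e_i from each of 1 distinct axis: 2^1·C(6,1) = 12.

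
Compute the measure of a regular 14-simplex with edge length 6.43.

V_14 = √(15) · 6.43^14 / (14! · 2^(14/2)) ≈ 0.0716772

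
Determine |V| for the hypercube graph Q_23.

Each vertex is a binary string of length 23, so there are 2^23 = 8388608.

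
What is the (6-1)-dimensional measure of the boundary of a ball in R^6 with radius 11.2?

S_6(11.2) = 2·π^(6/2)·(11.2)^5 / Γ(6/2) ≈ 5.46437e+06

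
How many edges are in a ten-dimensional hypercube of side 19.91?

Number of 1-faces = C(10,1) · 2^(10-1) = 10 · 512 = 5120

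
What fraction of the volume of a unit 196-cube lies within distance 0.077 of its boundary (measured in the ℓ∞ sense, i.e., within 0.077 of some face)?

The inner cube has side 1-2·0.077 = 0.846 and volume (0.846)^196 ≈ 5.816e-15, so the shell holds 1 - 5.816e-15 of the volume.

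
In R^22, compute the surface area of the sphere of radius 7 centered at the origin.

S = n·V_n(r)/r = 22·V_22(7)/7 (volume-to-surface relation), giving 79792266297612001·π^11/259200 ≈ 9.05679e+16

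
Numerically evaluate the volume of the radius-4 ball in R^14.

Volume = π^{14/2}·(4)^14/Γ(8) = 16777216·π^7/315 ≈ 1.60864e+08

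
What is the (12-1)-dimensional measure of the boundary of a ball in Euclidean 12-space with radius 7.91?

|∂B_12(7.91)| ≈ 1.21532e+11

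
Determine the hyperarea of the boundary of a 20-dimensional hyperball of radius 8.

S_20(8) = 2·π^(20/2)·(8)^19 / Γ(20/2) = 2251799813685248·π^10/2835 ≈ 7.43833e+16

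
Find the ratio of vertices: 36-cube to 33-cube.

The 36-cube has 2^36 = 68719476736 vertices. The 33-cube has 2^33 = 8589934592 vertices. Ratio: 68719476736/8589934592 = 8.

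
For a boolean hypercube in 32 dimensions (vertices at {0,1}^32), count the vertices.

Number of vertices = 2^32 = 4294967296.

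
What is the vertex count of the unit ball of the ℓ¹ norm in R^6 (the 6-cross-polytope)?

An n-cross-polytope has 2n vertices; here n = 6, giving 12.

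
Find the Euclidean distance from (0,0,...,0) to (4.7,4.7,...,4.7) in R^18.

Diagonal = √18 · 4.7 ≈ 19.9404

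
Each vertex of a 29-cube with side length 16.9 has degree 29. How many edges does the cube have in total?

Number of 1-faces = C(29,1)·2^(29-1) = 29·268435456 = 7784628224.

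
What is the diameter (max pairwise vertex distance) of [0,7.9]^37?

The space diagonal of an n-cube of side s is s√n. Here 7.9·√37 ≈ 48.0538.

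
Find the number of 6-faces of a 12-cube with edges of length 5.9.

Number of 6-faces = C(12,6) · 2^(12-6) = 924 · 64 = 59136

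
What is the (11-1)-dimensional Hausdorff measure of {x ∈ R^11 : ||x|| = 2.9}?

The surface area of an n-ball is 2π^(n/2) r^(n-1) / Γ(n/2). For n=11, r=2.9: 871922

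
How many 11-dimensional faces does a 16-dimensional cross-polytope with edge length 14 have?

Each 11-face is the convex hull of 12 vertices, one chosen as ±e_i from each of 12 distinct axes: 2^12·C(16,12) = 7454720.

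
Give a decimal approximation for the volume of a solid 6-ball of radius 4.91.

The n-ball volume is π^(n/2)·r^n/Γ(n/2+1). With n=6, r=4.91: V ≈ 72408.1.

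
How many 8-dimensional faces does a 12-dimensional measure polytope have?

Choose 8 of 12 axes to span the face (C(12,8) = 495 ways), then fix each of the remaining 4 coordinates at one of its two extreme values (2^4 = 16 ways): 495·16 = 7920.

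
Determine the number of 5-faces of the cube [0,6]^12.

An n-cube has C(n,k)·2^(n-k) k-faces. Here C(12,5)·2^7 = 792·128 = 101376.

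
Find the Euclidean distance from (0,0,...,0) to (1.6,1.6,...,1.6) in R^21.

The space diagonal of an n-cube of side s is s√n. Here 1.6·√21 ≈ 7.33212.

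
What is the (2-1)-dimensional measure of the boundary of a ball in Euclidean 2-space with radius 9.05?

|∂B_2(9.05)| = 2πr = 2π·9.05 ≈ 56.8628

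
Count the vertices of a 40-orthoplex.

The vertices are ±e_1, ..., ±e_40, so there are 2·40 = 80.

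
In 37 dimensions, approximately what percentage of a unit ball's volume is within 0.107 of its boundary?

1 - (1-0.107)^37 ≈ 0.984812 ≈ 98.48%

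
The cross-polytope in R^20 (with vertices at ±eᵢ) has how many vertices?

Number of vertices = 2n = 40.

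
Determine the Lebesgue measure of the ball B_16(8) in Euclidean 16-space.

Volume = π^{16/2}·(8)^16/Γ(9) = 2199023255552·π^8/315 ≈ 6.62397e+13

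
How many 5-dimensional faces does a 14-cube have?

f_5(14-cube) = (14 choose 5) · 2^9 = 1025024.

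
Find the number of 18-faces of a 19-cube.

Choose 18 of 19 axes to span the face (C(19,18) = 19 ways), then fix each of the remaining 1 coordinate at one of its two extreme values (2^1 = 2 ways): 19·2 = 38.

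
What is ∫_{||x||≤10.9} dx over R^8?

Volume = π^{8/2}·(10.9)^8/Γ(5) ≈ 8.08724e+08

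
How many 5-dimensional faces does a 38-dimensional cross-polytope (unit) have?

f_5(38-orthoplex) = 2^6 · (38 choose 6) = 176683584.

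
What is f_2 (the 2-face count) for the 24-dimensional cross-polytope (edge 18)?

Each 2-face is the convex hull of 3 vertices, one chosen as ±e_i from each of 3 distinct axes: 2^3·C(24,3) = 16192.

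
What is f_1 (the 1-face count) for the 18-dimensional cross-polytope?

Each 1-face is the convex hull of 2 vertices, one chosen as ±e_i from each of 2 distinct axes: 2^2·C(18,2) = 612.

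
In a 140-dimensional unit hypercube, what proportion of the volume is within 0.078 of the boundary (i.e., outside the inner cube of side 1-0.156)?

The inner cube has side 1-2·0.078 = 0.844 and volume (0.844)^140 ≈ 4.875e-11, so the shell holds 1 - 4.875e-11 of the volume.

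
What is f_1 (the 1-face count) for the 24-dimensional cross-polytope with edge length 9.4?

f_1(24-orthoplex) = 2^2 · (24 choose 2) = 1104.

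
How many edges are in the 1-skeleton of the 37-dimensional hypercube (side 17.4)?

The 37-cube has n·2^(n-1) = 37·2^36 = 37·68719476736 = 2542620639232 edges.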